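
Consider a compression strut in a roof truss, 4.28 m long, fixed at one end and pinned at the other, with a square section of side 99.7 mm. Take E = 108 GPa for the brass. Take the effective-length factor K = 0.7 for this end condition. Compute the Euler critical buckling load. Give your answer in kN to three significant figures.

I = a⁴/12 = 99.7⁴/12 = 8.234×10^6 mm⁴
I = 8.234×10^6 mm⁴ = 8.234×10^-6 m⁴
Effective length L_e = K·L = 0.7 × 4.28 = 2.996 m
P_cr = π²EI / L_e² = π² × 108×10⁹ × 8.234×10^-6 / 2.996² = 9.778×10^5 N

P_cr ≈ 978 kN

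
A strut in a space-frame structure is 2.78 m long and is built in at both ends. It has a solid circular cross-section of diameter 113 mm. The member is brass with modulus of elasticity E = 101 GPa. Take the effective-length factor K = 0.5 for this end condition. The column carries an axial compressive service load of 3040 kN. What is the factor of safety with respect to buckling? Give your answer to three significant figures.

n ≈ 1.36

I = πd⁴/64 = π×113⁴/64 = 8.004×10^6 mm⁴
I = 8.004×10^6 mm⁴ = 8.004×10^-6 m⁴
Effective length L_e = K·L = 0.5 × 2.78 = 1.390 m
P_cr = π²EI / L_e² = π² × 101×10⁹ × 8.004×10^-6 / 1.390² = 4.129×10^6 N
Factor of safety n = P_cr / P = 4129.3 / 3040 = 1.36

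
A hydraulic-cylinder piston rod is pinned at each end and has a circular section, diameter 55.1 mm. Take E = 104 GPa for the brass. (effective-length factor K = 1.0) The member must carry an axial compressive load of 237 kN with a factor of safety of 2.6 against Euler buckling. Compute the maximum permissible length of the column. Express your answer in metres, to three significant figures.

I = πd⁴/64 = π×55.1⁴/64 = 4.525×10^5 mm⁴
I = 4.525×10^-7 m⁴
Required critical load P_cr = n·P = 2.6 × 237 = 616.2 kN = 6.162×10^5 N
From P_cr = π²EI/(K·L)²:  L = (1/K)·√(π²EI/P_cr) = (1/1)·√(π²×1.04×10^11×4.525×10^-7/6.162×10^5)
L = 0.868 m

L_max ≈ 0.868 m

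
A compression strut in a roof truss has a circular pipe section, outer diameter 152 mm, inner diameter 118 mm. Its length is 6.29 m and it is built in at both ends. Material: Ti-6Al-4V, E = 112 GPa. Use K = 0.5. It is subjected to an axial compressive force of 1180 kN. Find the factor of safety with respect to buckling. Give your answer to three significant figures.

d_o = 152 mm, d_i = 118 mm
I = π(d_o⁴ − d_i⁴)/64 = π(152⁴ − 118.0⁴)/64 = 1.669×10^7 mm⁴
I = 1.669×10^7 mm⁴ = 1.669×10^-5 m⁴
Effective length L_e = K·L = 0.5 × 6.29 = 3.145 m
P_cr = π²EI / L_e² = π² × 112×10⁹ × 1.669×10^-5 / 3.145² = 1.865×10^6 N
Factor of safety n = P_cr / P = 1864.7 / 1180 = 1.58

n ≈ 1.58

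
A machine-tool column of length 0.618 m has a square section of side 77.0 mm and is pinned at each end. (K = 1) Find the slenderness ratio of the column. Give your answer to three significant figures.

I = a⁴/12 = 77.0⁴/12 = 2.929×10^6 mm⁴
A = 5.929×10^3 mm²;  r_min = √(I/A) = √(2.929×10^6/5.929×10^3) = 22.23 mm
L_e = K·L = 1 × 0.618 m = 0.6180 m = 618.00 mm
λ = L_e / r_min = 618.00 / 22.23 = 27.8

λ ≈ 27.8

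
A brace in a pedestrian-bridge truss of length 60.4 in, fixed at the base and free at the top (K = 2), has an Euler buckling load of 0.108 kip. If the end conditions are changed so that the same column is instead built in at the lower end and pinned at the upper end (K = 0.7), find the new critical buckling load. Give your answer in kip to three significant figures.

P_cr ≈ 0.882 kip

P_cr ∝ 1/K², so P_cr,new = P_cr,old × (K_old/K_new)² = 0.108 × (2/0.7)²
= 0.108 × 8.163 = 0.882 kip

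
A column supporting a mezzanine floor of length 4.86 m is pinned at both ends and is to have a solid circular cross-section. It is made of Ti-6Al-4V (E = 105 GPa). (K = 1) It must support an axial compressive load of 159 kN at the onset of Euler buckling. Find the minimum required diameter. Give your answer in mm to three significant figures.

L_e = K·L = 1 × 4.86 = 4.860 m
Required I = P_cr·L_e²/(π²E) = 1.590×10^5 × 4.860² / (π² × 1.05×10^11) = 3.624×10^-6 m⁴
I_req = 3.624×10^6 mm⁴
Solid circle: I = πd⁴/64  ⇒  d = (64I/π)^(1/4) = (64×3.624×10^6/π)^(1/4) = 92.7 mm

d ≈ 92.7 mm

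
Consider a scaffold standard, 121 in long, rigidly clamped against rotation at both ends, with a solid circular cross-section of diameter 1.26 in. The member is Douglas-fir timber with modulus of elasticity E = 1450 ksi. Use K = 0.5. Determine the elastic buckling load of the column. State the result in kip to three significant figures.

P_cr ≈ 0.484 kip

I = πd⁴/64 = π×1.26⁴/64 = 0.1237 in⁴
Effective length L_e = K·L = 0.5 × 121 = 60.50 in
P_cr = π²EI / L_e² = π² × 1450×10³ × 0.1237 / 60.50² = 483.7 lb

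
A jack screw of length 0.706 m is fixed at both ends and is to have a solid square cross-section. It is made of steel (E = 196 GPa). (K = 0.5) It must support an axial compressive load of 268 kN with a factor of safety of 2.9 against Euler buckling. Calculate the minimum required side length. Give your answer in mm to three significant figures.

Required P_cr = n·P = 2.9 × 268 = 777.2 kN
L_e = K·L = 0.5 × 0.706 = 0.3530 m
Required I = P_cr·L_e²/(π²E) = 7.772×10^5 × 0.3530² / (π² × 1.96×10^11) = 5.006×10^-8 m⁴
I_req = 5.006×10^4 mm⁴
Solid square: I = a⁴/12  ⇒  a = (12I)^(1/4) = (12×5.006×10^4)^(1/4) = 27.8 mm

a ≈ 27.8 mm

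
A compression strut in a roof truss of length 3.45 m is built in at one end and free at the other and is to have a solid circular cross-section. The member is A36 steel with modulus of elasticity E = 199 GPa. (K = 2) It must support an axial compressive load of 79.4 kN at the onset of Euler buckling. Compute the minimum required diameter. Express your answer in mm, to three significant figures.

d ≈ 79.1 mm

L_e = K·L = 2 × 3.45 = 6.900 m
Required I = P_cr·L_e²/(π²E) = 7.940×10^4 × 6.900² / (π² × 1.99×10^11) = 1.925×10^-6 m⁴
I_req = 1.925×10^6 mm⁴
Solid circle: I = πd⁴/64  ⇒  d = (64I/π)^(1/4) = (64×1.925×10^6/π)^(1/4) = 79.1 mm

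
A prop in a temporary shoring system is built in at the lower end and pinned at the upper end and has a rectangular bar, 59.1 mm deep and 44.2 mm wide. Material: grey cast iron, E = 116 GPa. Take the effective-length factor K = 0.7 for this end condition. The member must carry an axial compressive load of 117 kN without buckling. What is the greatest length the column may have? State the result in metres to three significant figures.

L_max ≈ 2.91 m

Buckling occurs about the weak axis: I_min = h·b³/12 with b = 44.2 mm (the shorter side).
I_min = 59.1×44.2³/12 = 4.253×10^5 mm⁴
I = 4.253×10^-7 m⁴
At the buckling limit P_cr = P = 1.170×10^5 N
From P_cr = π²EI/(K·L)²:  L = (1/K)·√(π²EI/P_cr) = (1/0.7)·√(π²×1.16×10^11×4.253×10^-7/1.170×10^5)
L = 2.91 m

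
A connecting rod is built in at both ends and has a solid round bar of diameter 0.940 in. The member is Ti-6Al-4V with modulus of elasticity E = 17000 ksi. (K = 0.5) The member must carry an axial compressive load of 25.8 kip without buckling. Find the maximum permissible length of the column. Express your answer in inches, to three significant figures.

L_max ≈ 31.6 in

I = πd⁴/64 = π×0.940⁴/64 = 3.832×10^-2 in⁴
At the buckling limit P_cr = P = 2.580×10^4 lb
From P_cr = π²EI/(K·L)²:  L = (1/K)·√(π²EI/P_cr) = (1/0.5)·√(π²×1.70×10^7×3.832×10^-2/2.580×10^4)
L = 31.6 in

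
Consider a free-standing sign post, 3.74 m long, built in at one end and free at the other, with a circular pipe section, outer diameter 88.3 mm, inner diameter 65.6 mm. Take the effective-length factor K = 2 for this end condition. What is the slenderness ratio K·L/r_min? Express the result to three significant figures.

d_o = 88.3 mm, d_i = 65.6 mm
I = π(d_o⁴ − d_i⁴)/64 = π(88.3⁴ − 65.60⁴)/64 = 2.075×10^6 mm⁴
A = 2.744×10^3 mm²;  r_min = √(I/A) = √(2.075×10^6/2.744×10^3) = 27.50 mm
L_e = K·L = 2 × 3.74 m = 7.480 m = 7480.0 mm
λ = L_e / r_min = 7480.0 / 27.50 = 272

λ ≈ 272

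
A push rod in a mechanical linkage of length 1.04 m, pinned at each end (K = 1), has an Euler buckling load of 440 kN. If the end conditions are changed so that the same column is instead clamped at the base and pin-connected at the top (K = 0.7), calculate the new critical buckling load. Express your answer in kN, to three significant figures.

P_cr ∝ 1/K², so P_cr,new = P_cr,old × (K_old/K_new)² = 440 × (1/0.7)²
= 440 × 2.041 = 898 kN

P_cr ≈ 898 kN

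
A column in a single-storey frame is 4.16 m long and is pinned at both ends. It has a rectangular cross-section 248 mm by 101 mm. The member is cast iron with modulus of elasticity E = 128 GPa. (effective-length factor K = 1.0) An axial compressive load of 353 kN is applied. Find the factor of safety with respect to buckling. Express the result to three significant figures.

n ≈ 4.40

Buckling occurs about the weak axis: I_min = h·b³/12 with b = 101 mm (the shorter side).
I_min = 248×101³/12 = 2.129×10^7 mm⁴
I = 2.129×10^7 mm⁴ = 2.129×10^-5 m⁴
Effective length L_e = K·L = 1 × 4.16 = 4.160 m
P_cr = π²EI / L_e² = π² × 128×10⁹ × 2.129×10^-5 / 4.160² = 1.554×10^6 N
Factor of safety n = P_cr / P = 1554.4 / 353 = 4.40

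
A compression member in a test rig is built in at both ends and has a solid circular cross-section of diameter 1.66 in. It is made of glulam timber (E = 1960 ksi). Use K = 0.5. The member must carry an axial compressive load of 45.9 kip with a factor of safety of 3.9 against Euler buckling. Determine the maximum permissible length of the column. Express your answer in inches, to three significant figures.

I = πd⁴/64 = π×1.66⁴/64 = 0.3727 in⁴
Required critical load P_cr = n·P = 3.9 × 45.9 = 179.0 kip = 1.790×10^5 lb
From P_cr = π²EI/(K·L)²:  L = (1/K)·√(π²EI/P_cr) = (1/0.5)·√(π²×1.96×10^6×0.3727/1.790×10^5)
L = 12.7 in

L_max ≈ 12.7 in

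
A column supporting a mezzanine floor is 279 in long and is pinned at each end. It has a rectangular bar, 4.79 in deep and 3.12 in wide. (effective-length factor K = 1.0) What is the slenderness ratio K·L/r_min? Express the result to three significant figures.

λ ≈ 310

For a rectangle r_min = b/√12 = 3.12/√12 = 0.9007 in
L_e = K·L = 1 × 279 = 279.0 in
λ = L_e / r_min = 279.00 / 0.9007 = 310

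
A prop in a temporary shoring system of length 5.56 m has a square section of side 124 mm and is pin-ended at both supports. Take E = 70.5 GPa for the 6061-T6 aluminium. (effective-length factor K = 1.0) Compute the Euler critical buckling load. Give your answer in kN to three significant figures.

P_cr ≈ 443 kN

I = a⁴/12 = 124⁴/12 = 1.970×10^7 mm⁴
I = 1.970×10^7 mm⁴ = 1.970×10^-5 m⁴
Effective length L_e = K·L = 1 × 5.56 = 5.560 m
P_cr = π²EI / L_e² = π² × 70.5×10⁹ × 1.970×10^-5 / 5.560² = 4.435×10^5 N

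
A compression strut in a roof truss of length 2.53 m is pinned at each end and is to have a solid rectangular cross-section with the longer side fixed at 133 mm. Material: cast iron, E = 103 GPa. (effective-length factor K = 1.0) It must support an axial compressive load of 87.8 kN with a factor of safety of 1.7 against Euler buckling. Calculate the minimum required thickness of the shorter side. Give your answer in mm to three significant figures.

b ≈ 43.9 mm

Required P_cr = n·P = 1.7 × 87.8 = 149.3 kN
L_e = K·L = 1 × 2.53 = 2.530 m
Required I = P_cr·L_e²/(π²E) = 1.493×10^5 × 2.530² / (π² × 1.03×10^11) = 9.398×10^-7 m⁴
I_req = 9.398×10^5 mm⁴
Rectangle, weak axis: I_min = h·b³/12 with h = 133 mm fixed  ⇒  b = (12I/h)^(1/3) = 43.9 mm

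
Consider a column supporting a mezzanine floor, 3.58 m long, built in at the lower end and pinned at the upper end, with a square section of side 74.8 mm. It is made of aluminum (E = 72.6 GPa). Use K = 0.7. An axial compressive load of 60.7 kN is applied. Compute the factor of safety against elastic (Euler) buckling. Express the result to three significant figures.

n ≈ 4.90

I = a⁴/12 = 74.8⁴/12 = 2.609×10^6 mm⁴
I = 2.609×10^6 mm⁴ = 2.609×10^-6 m⁴
Effective length L_e = K·L = 0.7 × 3.58 = 2.506 m
P_cr = π²EI / L_e² = π² × 72.6×10⁹ × 2.609×10^-6 / 2.506² = 2.976×10^5 N
Factor of safety n = P_cr / P = 297.65 / 60.7 = 4.90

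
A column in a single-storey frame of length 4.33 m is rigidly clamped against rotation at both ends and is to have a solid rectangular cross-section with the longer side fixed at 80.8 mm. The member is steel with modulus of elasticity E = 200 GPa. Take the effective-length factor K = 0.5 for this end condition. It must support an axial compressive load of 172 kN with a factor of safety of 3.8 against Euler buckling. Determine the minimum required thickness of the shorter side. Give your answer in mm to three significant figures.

b ≈ 61.3 mm

Required P_cr = n·P = 3.8 × 172 = 653.6 kN
L_e = K·L = 0.5 × 4.33 = 2.165 m
Required I = P_cr·L_e²/(π²E) = 6.536×10^5 × 2.165² / (π² × 2.00×10^11) = 1.552×10^-6 m⁴
I_req = 1.552×10^6 mm⁴
Rectangle, weak axis: I_min = h·b³/12 with h = 80.8 mm fixed  ⇒  b = (12I/h)^(1/3) = 61.3 mm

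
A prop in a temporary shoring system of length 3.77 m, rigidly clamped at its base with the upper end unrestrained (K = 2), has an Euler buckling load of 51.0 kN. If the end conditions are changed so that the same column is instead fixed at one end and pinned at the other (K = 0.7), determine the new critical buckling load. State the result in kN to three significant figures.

P_cr ∝ 1/K², so P_cr,new = P_cr,old × (K_old/K_new)² = 51.0 × (2/0.7)²
= 51.0 × 8.163 = 416 kN

P_cr ≈ 416 kN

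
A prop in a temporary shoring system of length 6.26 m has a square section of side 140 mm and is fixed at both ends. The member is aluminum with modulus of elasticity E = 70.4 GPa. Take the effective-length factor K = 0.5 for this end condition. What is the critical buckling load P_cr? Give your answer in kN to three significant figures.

P_cr ≈ 2270 kN

I = a⁴/12 = 140⁴/12 = 3.201×10^7 mm⁴
I = 3.201×10^7 mm⁴ = 3.201×10^-5 m⁴
Effective length L_e = K·L = 0.5 × 6.26 = 3.130 m
P_cr = π²EI / L_e² = π² × 70.4×10⁹ × 3.201×10^-5 / 3.130² = 2.270×10^6 N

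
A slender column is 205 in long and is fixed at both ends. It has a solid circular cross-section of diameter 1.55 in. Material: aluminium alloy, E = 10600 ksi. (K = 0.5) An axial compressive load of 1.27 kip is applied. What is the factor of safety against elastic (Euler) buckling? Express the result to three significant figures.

n ≈ 2.22

I = πd⁴/64 = π×1.55⁴/64 = 0.2833 in⁴
Effective length L_e = K·L = 0.5 × 205 = 102.5 in
P_cr = π²EI / L_e² = π² × 10600×10³ × 0.2833 / 102.5² = 2.821×10^3 lb
Factor of safety n = P_cr / P = 2.8213 / 1.27 = 2.22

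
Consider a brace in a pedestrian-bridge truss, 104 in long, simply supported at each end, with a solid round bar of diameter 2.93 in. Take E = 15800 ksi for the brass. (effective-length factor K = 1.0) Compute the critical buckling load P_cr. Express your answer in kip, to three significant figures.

I = πd⁴/64 = π×2.93⁴/64 = 3.618 in⁴
Effective length L_e = K·L = 1 × 104 = 104.0 in
P_cr = π²EI / L_e² = π² × 15800×10³ × 3.618 / 104.0² = 5.216×10^4 lb

P_cr ≈ 52.2 kip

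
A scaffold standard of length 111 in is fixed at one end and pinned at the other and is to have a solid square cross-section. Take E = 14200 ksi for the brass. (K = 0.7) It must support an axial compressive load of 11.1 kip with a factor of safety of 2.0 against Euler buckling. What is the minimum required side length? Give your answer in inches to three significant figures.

a ≈ 1.84 in

Required P_cr = n·P = 2.0 × 11.1 = 22.20 kip
L_e = K·L = 0.7 × 111 = 77.70 in
Required I = P_cr·L_e²/(π²E) = 2.220×10^4 × 77.70² / (π² × 1.42×10^7) = 0.9563 in⁴
Solid square: I = a⁴/12  ⇒  a = (12I)^(1/4) = (12×0.9563)^(1/4) = 1.84 in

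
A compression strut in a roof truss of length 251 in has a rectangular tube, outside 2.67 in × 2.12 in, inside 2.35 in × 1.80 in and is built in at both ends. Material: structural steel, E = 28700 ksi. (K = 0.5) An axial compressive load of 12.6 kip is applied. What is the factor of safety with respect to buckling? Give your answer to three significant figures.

n ≈ 1.40

Weak-axis I_min = (h_o·b_o³ − h_i·b_i³)/12 with b_o = 2.12, b_i = 1.800 in (shorter outer/inner sides).
I_min = (2.67×2.12³ − 2.350×1.800³)/12 = 0.9779 in⁴
Effective length L_e = K·L = 0.5 × 251 = 125.5 in
P_cr = π²EI / L_e² = π² × 28700×10³ × 0.9779 / 125.5² = 1.759×10^4 lb
Factor of safety n = P_cr / P = 17.587 / 12.6 = 1.40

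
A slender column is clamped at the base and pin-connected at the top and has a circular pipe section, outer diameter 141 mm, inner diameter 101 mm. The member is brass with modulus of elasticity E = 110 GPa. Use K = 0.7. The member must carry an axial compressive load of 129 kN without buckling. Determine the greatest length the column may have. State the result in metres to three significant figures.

d_o = 141 mm, d_i = 101 mm
I = π(d_o⁴ − d_i⁴)/64 = π(141⁴ − 101.0⁴)/64 = 1.429×10^7 mm⁴
I = 1.429×10^-5 m⁴
At the buckling limit P_cr = P = 1.290×10^5 N
From P_cr = π²EI/(K·L)²:  L = (1/K)·√(π²EI/P_cr) = (1/0.7)·√(π²×1.10×10^11×1.429×10^-5/1.290×10^5)
L = 15.7 m

L_max ≈ 15.7 m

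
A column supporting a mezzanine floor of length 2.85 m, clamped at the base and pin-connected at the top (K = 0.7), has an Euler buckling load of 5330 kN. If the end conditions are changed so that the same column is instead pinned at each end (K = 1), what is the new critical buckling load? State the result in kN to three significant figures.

P_cr ≈ 2610 kN

P_cr ∝ 1/K², so P_cr,new = P_cr,old × (K_old/K_new)² = 5330 × (0.7/1)²
= 5330 × 0.4900 = 2610 kN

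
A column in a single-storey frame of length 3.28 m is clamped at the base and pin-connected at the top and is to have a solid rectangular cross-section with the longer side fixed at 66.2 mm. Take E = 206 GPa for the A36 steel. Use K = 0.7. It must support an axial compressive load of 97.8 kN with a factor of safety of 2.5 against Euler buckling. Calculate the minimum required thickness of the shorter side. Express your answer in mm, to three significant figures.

b ≈ 48.6 mm

Required P_cr = n·P = 2.5 × 97.8 = 244.5 kN
L_e = K·L = 0.7 × 3.28 = 2.296 m
Required I = P_cr·L_e²/(π²E) = 2.445×10^5 × 2.296² / (π² × 2.06×10^11) = 6.340×10^-7 m⁴
I_req = 6.340×10^5 mm⁴
Rectangle, weak axis: I_min = h·b³/12 with h = 66.2 mm fixed  ⇒  b = (12I/h)^(1/3) = 48.6 mm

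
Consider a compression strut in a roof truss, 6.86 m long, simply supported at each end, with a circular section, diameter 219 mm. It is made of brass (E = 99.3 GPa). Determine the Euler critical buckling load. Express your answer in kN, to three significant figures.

P_cr ≈ 2350 kN

I = πd⁴/64 = π×219⁴/64 = 1.129×10^8 mm⁴
I = 1.129×10^8 mm⁴ = 1.129×10^-4 m⁴
Effective length L_e = K·L = 1 × 6.86 = 6.860 m
P_cr = π²EI / L_e² = π² × 99.3×10⁹ × 1.129×10^-4 / 6.860² = 2.352×10^6 N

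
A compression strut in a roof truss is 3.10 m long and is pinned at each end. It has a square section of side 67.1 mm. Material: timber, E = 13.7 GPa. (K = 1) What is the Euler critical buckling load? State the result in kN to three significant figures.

I = a⁴/12 = 67.1⁴/12 = 1.689×10^6 mm⁴
I = 1.689×10^6 mm⁴ = 1.689×10^-6 m⁴
Effective length L_e = K·L = 1 × 3.10 = 3.100 m
P_cr = π²EI / L_e² = π² × 13.7×10⁹ × 1.689×10^-6 / 3.100² = 2.377×10^4 N

P_cr ≈ 23.8 kN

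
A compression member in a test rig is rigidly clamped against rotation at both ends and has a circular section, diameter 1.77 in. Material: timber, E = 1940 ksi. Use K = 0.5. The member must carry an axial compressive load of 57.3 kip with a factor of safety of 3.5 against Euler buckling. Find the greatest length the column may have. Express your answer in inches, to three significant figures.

I = πd⁴/64 = π×1.77⁴/64 = 0.4818 in⁴
Required critical load P_cr = n·P = 3.5 × 57.3 = 200.5 kip = 2.005×10^5 lb
From P_cr = π²EI/(K·L)²:  L = (1/K)·√(π²EI/P_cr) = (1/0.5)·√(π²×1.94×10^6×0.4818/2.005×10^5)
L = 13.6 in

L_max ≈ 13.6 in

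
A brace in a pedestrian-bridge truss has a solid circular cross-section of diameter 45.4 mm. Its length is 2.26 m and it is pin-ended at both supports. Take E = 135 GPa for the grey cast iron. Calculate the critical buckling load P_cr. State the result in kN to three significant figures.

P_cr ≈ 54.4 kN

I = πd⁴/64 = π×45.4⁴/64 = 2.085×10^5 mm⁴
I = 2.085×10^5 mm⁴ = 2.085×10^-7 m⁴
Effective length L_e = K·L = 1 × 2.26 = 2.260 m
P_cr = π²EI / L_e² = π² × 135×10⁹ × 2.085×10^-7 / 2.260² = 5.440×10^4 N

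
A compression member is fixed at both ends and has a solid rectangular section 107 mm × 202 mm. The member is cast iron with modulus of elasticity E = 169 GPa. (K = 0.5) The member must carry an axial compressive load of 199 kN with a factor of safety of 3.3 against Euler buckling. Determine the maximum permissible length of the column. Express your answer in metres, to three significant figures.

L_max ≈ 14.5 m

Buckling occurs about the weak axis: I_min = h·b³/12 with b = 107 mm (the shorter side).
I_min = 202×107³/12 = 2.062×10^7 mm⁴
I = 2.062×10^-5 m⁴
Required critical load P_cr = n·P = 3.3 × 199 = 656.7 kN = 6.567×10^5 N
From P_cr = π²EI/(K·L)²:  L = (1/K)·√(π²EI/P_cr) = (1/0.5)·√(π²×1.69×10^11×2.062×10^-5/6.567×10^5)
L = 14.5 m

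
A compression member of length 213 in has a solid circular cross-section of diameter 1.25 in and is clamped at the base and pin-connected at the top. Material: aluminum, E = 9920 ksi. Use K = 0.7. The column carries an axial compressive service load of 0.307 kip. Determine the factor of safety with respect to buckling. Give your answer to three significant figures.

n ≈ 1.72

I = πd⁴/64 = π×1.25⁴/64 = 0.1198 in⁴
Effective length L_e = K·L = 0.7 × 213 = 149.1 in
P_cr = π²EI / L_e² = π² × 9920×10³ × 0.1198 / 149.1² = 527.8 lb
Factor of safety n = P_cr / P = 0.52780 / 0.307 = 1.72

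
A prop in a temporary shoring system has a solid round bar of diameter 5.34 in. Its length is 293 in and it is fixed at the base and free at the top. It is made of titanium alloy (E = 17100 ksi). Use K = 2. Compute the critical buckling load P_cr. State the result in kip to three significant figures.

I = πd⁴/64 = π×5.34⁴/64 = 39.91 in⁴
Effective length L_e = K·L = 2 × 293 = 586.0 in
P_cr = π²EI / L_e² = π² × 17100×10³ × 39.91 / 586.0² = 1.962×10^4 lb

P_cr ≈ 19.6 kip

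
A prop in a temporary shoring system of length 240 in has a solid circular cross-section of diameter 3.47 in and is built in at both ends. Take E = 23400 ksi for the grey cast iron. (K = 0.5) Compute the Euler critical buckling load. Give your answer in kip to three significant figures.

P_cr ≈ 114 kip

I = πd⁴/64 = π×3.47⁴/64 = 7.117 in⁴
Effective length L_e = K·L = 0.5 × 240 = 120.0 in
P_cr = π²EI / L_e² = π² × 23400×10³ × 7.117 / 120.0² = 1.141×10^5 lb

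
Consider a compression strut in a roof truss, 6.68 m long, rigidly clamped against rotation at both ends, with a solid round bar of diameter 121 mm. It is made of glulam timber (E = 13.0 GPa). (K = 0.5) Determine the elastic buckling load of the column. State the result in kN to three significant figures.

P_cr ≈ 121 kN

I = πd⁴/64 = π×121⁴/64 = 1.052×10^7 mm⁴
I = 1.052×10^7 mm⁴ = 1.052×10^-5 m⁴
Effective length L_e = K·L = 0.5 × 6.68 = 3.340 m
P_cr = π²EI / L_e² = π² × 13.0×10⁹ × 1.052×10^-5 / 3.340² = 1.210×10^5 N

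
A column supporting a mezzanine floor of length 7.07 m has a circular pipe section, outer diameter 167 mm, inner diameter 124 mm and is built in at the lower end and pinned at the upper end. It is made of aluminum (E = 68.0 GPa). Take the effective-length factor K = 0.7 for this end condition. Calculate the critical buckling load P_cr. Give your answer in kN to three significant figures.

P_cr ≈ 728 kN

d_o = 167 mm, d_i = 124 mm
I = π(d_o⁴ − d_i⁴)/64 = π(167⁴ − 124.0⁴)/64 = 2.657×10^7 mm⁴
I = 2.657×10^7 mm⁴ = 2.657×10^-5 m⁴
Effective length L_e = K·L = 0.7 × 7.07 = 4.949 m
P_cr = π²EI / L_e² = π² × 68.0×10⁹ × 2.657×10^-5 / 4.949² = 7.282×10^5 N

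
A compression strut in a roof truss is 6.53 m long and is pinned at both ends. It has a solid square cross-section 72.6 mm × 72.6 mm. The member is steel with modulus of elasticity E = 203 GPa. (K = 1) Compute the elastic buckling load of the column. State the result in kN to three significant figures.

I = a⁴/12 = 72.6⁴/12 = 2.315×10^6 mm⁴
I = 2.315×10^6 mm⁴ = 2.315×10^-6 m⁴
Effective length L_e = K·L = 1 × 6.53 = 6.530 m
P_cr = π²EI / L_e² = π² × 203×10⁹ × 2.315×10^-6 / 6.530² = 1.088×10^5 N

P_cr ≈ 109 kN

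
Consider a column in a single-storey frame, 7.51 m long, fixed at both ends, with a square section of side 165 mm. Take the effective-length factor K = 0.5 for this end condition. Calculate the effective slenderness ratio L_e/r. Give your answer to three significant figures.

For a square r = a/√12 = 165/√12 = 47.63 mm
L_e = K·L = 0.5 × 7.51 m = 3.755 m = 3755.0 mm
λ = L_e / r_min = 3755.0 / 47.63 = 78.8

λ ≈ 78.8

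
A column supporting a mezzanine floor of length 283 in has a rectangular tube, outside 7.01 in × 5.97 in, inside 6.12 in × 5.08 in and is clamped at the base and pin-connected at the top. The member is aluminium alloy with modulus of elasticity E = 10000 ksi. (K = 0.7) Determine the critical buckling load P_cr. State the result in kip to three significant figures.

P_cr ≈ 144 kip

Weak-axis I_min = (h_o·b_o³ − h_i·b_i³)/12 with b_o = 5.97, b_i = 5.080 in (shorter outer/inner sides).
I_min = (7.01×5.97³ − 6.120×5.080³)/12 = 57.44 in⁴
Effective length L_e = K·L = 0.7 × 283 = 198.1 in
P_cr = π²EI / L_e² = π² × 10000×10³ × 57.44 / 198.1² = 1.445×10^5 lb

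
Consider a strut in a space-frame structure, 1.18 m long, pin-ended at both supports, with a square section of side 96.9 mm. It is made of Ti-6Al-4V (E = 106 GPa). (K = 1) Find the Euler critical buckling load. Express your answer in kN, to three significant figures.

I = a⁴/12 = 96.9⁴/12 = 7.347×10^6 mm⁴
I = 7.347×10^6 mm⁴ = 7.347×10^-6 m⁴
Effective length L_e = K·L = 1 × 1.18 = 1.180 m
P_cr = π²EI / L_e² = π² × 106×10⁹ × 7.347×10^-6 / 1.180² = 5.520×10^6 N

P_cr ≈ 5520 kN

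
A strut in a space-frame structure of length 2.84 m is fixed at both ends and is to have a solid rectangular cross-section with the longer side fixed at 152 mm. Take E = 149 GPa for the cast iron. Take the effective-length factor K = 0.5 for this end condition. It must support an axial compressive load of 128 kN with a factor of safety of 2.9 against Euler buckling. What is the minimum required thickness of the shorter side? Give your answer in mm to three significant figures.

b ≈ 34.3 mm

Required P_cr = n·P = 2.9 × 128 = 371.2 kN
L_e = K·L = 0.5 × 2.84 = 1.420 m
Required I = P_cr·L_e²/(π²E) = 3.712×10^5 × 1.420² / (π² × 1.49×10^11) = 5.090×10^-7 m⁴
I_req = 5.090×10^5 mm⁴
Rectangle, weak axis: I_min = h·b³/12 with h = 152 mm fixed  ⇒  b = (12I/h)^(1/3) = 34.3 mm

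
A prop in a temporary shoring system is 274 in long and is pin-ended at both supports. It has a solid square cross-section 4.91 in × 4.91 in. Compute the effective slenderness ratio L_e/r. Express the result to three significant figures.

λ ≈ 193

I = a⁴/12 = 4.91⁴/12 = 48.43 in⁴
A = 24.11 in²;  r_min = √(I/A) = √(48.43/24.11) = 1.417 in
L_e = K·L = 1 × 274 = 274.0 in
λ = L_e / r_min = 274.00 / 1.417 = 193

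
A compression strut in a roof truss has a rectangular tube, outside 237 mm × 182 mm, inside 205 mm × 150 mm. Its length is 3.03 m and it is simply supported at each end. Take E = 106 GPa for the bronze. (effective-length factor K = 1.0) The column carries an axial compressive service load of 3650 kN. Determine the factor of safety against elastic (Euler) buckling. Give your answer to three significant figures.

Weak-axis I_min = (h_o·b_o³ − h_i·b_i³)/12 with b_o = 182, b_i = 150.0 mm (shorter outer/inner sides).
I_min = (237×182³ − 205.0×150.0³)/12 = 6.141×10^7 mm⁴
I = 6.141×10^7 mm⁴ = 6.141×10^-5 m⁴
Effective length L_e = K·L = 1 × 3.03 = 3.030 m
P_cr = π²EI / L_e² = π² × 106×10⁹ × 6.141×10^-5 / 3.030² = 6.998×10^6 N
Factor of safety n = P_cr / P = 6997.5 / 3650 = 1.92

n ≈ 1.92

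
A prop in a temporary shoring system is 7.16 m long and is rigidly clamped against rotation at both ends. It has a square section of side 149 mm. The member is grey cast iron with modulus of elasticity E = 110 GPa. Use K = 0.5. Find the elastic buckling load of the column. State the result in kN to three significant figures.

P_cr ≈ 3480 kN

I = a⁴/12 = 149⁴/12 = 4.107×10^7 mm⁴
I = 4.107×10^7 mm⁴ = 4.107×10^-5 m⁴
Effective length L_e = K·L = 0.5 × 7.16 = 3.580 m
P_cr = π²EI / L_e² = π² × 110×10⁹ × 4.107×10^-5 / 3.580² = 3.479×10^6 N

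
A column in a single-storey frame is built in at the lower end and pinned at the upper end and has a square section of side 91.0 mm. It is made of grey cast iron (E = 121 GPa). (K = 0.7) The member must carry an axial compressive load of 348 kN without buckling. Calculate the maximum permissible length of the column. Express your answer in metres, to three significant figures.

I = a⁴/12 = 91.0⁴/12 = 5.715×10^6 mm⁴
I = 5.715×10^-6 m⁴
At the buckling limit P_cr = P = 3.480×10^5 N
From P_cr = π²EI/(K·L)²:  L = (1/K)·√(π²EI/P_cr) = (1/0.7)·√(π²×1.21×10^11×5.715×10^-6/3.480×10^5)
L = 6.33 m

L_max ≈ 6.33 m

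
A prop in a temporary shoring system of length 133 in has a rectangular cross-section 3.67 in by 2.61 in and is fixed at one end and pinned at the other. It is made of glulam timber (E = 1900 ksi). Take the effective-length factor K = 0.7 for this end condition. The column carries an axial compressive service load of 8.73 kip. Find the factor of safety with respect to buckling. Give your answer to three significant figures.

Buckling occurs about the weak axis: I_min = h·b³/12 with b = 2.61 in (the shorter side).
I_min = 3.67×2.61³/12 = 5.438 in⁴
Effective length L_e = K·L = 0.7 × 133 = 93.10 in
P_cr = π²EI / L_e² = π² × 1900×10³ × 5.438 / 93.10² = 1.176×10^4 lb
Factor of safety n = P_cr / P = 11.764 / 8.73 = 1.35

n ≈ 1.35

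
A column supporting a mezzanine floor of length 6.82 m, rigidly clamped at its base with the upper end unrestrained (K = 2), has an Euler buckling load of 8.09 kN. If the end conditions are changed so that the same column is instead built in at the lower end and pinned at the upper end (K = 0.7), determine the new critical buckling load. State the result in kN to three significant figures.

P_cr ≈ 66.0 kN

P_cr ∝ 1/K², so P_cr,new = P_cr,old × (K_old/K_new)² = 8.09 × (2/0.7)²
= 8.09 × 8.163 = 66.0 kN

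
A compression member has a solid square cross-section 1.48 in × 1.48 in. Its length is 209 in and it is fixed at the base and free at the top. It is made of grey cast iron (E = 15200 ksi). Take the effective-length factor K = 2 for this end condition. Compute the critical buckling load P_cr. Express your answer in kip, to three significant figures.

I = a⁴/12 = 1.48⁴/12 = 0.3998 in⁴
Effective length L_e = K·L = 2 × 209 = 418.0 in
P_cr = π²EI / L_e² = π² × 15200×10³ × 0.3998 / 418.0² = 343.3 lb

P_cr ≈ 0.343 kip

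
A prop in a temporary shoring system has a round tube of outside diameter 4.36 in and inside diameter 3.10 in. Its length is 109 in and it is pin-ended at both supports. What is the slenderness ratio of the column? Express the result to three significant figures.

d_o = 4.36 in, d_i = 3.10 in
I = π(d_o⁴ − d_i⁴)/64 = π(4.36⁴ − 3.100⁴)/64 = 13.21 in⁴
A = 7.382 in²;  r_min = √(I/A) = √(13.21/7.382) = 1.337 in
L_e = K·L = 1 × 109 = 109.0 in
λ = L_e / r_min = 109.00 / 1.337 = 81.5

λ ≈ 81.5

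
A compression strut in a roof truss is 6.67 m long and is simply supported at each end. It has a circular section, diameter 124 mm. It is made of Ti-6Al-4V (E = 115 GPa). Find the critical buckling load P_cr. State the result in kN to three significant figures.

I = πd⁴/64 = π×124⁴/64 = 1.161×10^7 mm⁴
I = 1.161×10^7 mm⁴ = 1.161×10^-5 m⁴
Effective length L_e = K·L = 1 × 6.67 = 6.670 m
P_cr = π²EI / L_e² = π² × 115×10⁹ × 1.161×10^-5 / 6.670² = 2.961×10^5 N

P_cr ≈ 296 kN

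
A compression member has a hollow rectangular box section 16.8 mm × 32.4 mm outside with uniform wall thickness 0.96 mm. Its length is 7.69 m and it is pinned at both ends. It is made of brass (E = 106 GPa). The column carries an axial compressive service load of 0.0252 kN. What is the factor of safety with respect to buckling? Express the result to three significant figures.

n ≈ 3.11

Inner dimensions: h_i = 32.4 − 2×0.96 = 30.48 mm, b_i = 16.8 − 2×0.96 = 14.88 mm
Weak-axis I_min = (h_o·b_o³ − h_i·b_i³)/12 with b_o = 16.8, b_i = 14.88 mm (shorter outer/inner sides).
I_min = (32.4×16.8³ − 30.48×14.88³)/12 = 4.434×10^3 mm⁴
I = 4.434×10^3 mm⁴ = 4.434×10^-9 m⁴
Effective length L_e = K·L = 1 × 7.69 = 7.690 m
P_cr = π²EI / L_e² = π² × 106×10⁹ × 4.434×10^-9 / 7.690² = 78.44 N
Factor of safety n = P_cr / P = 0.078442 / 0.0252 = 3.11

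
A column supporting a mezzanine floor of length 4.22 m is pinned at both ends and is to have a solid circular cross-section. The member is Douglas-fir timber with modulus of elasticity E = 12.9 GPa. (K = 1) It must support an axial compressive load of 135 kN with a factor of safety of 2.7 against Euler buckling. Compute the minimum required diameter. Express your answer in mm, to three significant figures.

d ≈ 180 mm

Required P_cr = n·P = 2.7 × 135 = 364.5 kN
L_e = K·L = 1 × 4.22 = 4.220 m
Required I = P_cr·L_e²/(π²E) = 3.645×10^5 × 4.220² / (π² × 1.29×10^10) = 5.098×10^-5 m⁴
I_req = 5.098×10^7 mm⁴
Solid circle: I = πd⁴/64  ⇒  d = (64I/π)^(1/4) = (64×5.098×10^7/π)^(1/4) = 180 mm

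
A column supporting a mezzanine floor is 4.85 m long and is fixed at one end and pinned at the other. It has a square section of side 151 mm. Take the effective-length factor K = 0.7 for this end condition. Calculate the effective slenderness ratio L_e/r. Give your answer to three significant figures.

For a square r = a/√12 = 151/√12 = 43.59 mm
L_e = K·L = 0.7 × 4.85 m = 3.395 m = 3395.0 mm
λ = L_e / r_min = 3395.0 / 43.59 = 77.9

λ ≈ 77.9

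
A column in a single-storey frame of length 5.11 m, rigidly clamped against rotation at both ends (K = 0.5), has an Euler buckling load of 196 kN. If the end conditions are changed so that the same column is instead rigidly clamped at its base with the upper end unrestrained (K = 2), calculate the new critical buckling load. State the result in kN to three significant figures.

P_cr ∝ 1/K², so P_cr,new = P_cr,old × (K_old/K_new)² = 196 × (0.5/2)²
= 196 × 0.06250 = 12.2 kN

P_cr ≈ 12.2 kN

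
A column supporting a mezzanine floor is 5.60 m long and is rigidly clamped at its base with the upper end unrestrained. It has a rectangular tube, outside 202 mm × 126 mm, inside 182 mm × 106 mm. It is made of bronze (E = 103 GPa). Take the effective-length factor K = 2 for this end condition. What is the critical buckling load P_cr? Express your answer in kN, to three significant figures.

Weak-axis I_min = (h_o·b_o³ − h_i·b_i³)/12 with b_o = 126, b_i = 106.0 mm (shorter outer/inner sides).
I_min = (202×126³ − 182.0×106.0³)/12 = 1.561×10^7 mm⁴
I = 1.561×10^7 mm⁴ = 1.561×10^-5 m⁴
Effective length L_e = K·L = 2 × 5.60 = 11.20 m
P_cr = π²EI / L_e² = π² × 103×10⁹ × 1.561×10^-5 / 11.20² = 1.265×10^5 N

P_cr ≈ 126 kN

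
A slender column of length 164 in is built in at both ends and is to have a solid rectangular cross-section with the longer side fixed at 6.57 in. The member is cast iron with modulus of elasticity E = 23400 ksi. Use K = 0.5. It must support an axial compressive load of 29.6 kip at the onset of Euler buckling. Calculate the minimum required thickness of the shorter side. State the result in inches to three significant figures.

L_e = K·L = 0.5 × 164 = 82.00 in
Required I = P_cr·L_e²/(π²E) = 2.960×10^4 × 82.00² / (π² × 2.34×10^7) = 0.8618 in⁴
Rectangle, weak axis: I_min = h·b³/12 with h = 6.57 in fixed  ⇒  b = (12I/h)^(1/3) = 1.16 in

b ≈ 1.16 in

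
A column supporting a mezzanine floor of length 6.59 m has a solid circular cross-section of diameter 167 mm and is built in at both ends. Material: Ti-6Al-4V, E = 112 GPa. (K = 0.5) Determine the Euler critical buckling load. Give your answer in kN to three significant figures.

I = πd⁴/64 = π×167⁴/64 = 3.818×10^7 mm⁴
I = 3.818×10^7 mm⁴ = 3.818×10^-5 m⁴
Effective length L_e = K·L = 0.5 × 6.59 = 3.295 m
P_cr = π²EI / L_e² = π² × 112×10⁹ × 3.818×10^-5 / 3.295² = 3.887×10^6 N

P_cr ≈ 3890 kN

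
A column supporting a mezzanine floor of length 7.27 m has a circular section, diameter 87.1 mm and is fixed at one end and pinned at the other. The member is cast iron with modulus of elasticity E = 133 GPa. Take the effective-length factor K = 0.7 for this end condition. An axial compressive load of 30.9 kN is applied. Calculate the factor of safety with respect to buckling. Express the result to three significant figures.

n ≈ 4.63

I = πd⁴/64 = π×87.1⁴/64 = 2.825×10^6 mm⁴
I = 2.825×10^6 mm⁴ = 2.825×10^-6 m⁴
Effective length L_e = K·L = 0.7 × 7.27 = 5.089 m
P_cr = π²EI / L_e² = π² × 133×10⁹ × 2.825×10^-6 / 5.089² = 1.432×10^5 N
Factor of safety n = P_cr / P = 143.20 / 30.9 = 4.63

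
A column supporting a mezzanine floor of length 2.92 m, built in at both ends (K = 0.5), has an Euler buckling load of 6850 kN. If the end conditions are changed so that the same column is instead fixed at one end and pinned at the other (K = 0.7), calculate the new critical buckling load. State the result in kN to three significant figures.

P_cr ∝ 1/K², so P_cr,new = P_cr,old × (K_old/K_new)² = 6850 × (0.5/0.7)²
= 6850 × 0.5102 = 3490 kN

P_cr ≈ 3490 kN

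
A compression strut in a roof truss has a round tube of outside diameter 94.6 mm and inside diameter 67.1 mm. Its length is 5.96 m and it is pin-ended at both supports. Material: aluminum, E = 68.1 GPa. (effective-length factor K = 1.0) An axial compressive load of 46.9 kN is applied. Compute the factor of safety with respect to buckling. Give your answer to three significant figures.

d_o = 94.6 mm, d_i = 67.1 mm
I = π(d_o⁴ − d_i⁴)/64 = π(94.6⁴ − 67.10⁴)/64 = 2.936×10^6 mm⁴
I = 2.936×10^6 mm⁴ = 2.936×10^-6 m⁴
Effective length L_e = K·L = 1 × 5.96 = 5.960 m
P_cr = π²EI / L_e² = π² × 68.1×10⁹ × 2.936×10^-6 / 5.960² = 5.556×10^4 N
Factor of safety n = P_cr / P = 55.557 / 46.9 = 1.18

n ≈ 1.18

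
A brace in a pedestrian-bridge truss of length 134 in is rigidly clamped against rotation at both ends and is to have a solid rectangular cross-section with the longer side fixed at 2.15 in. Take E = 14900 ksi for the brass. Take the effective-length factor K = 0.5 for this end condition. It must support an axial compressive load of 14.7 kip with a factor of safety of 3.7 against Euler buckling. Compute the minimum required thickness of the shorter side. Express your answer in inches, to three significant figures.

b ≈ 2.10 in

Required P_cr = n·P = 3.7 × 14.7 = 54.39 kip
L_e = K·L = 0.5 × 134 = 67.00 in
Required I = P_cr·L_e²/(π²E) = 5.439×10^4 × 67.00² / (π² × 1.49×10^7) = 1.660 in⁴
Rectangle, weak axis: I_min = h·b³/12 with h = 2.15 in fixed  ⇒  b = (12I/h)^(1/3) = 2.10 in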